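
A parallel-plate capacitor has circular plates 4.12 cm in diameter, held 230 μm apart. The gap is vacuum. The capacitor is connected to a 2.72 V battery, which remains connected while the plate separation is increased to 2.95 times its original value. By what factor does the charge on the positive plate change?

Q₂/Q₁ ≈ 0.339

Battery connected ⇒ V is held fixed.
C₂ = 0.339 C₁ and Q = CV, so Q₂/Q₁ = C₂/C₁ = 0.339.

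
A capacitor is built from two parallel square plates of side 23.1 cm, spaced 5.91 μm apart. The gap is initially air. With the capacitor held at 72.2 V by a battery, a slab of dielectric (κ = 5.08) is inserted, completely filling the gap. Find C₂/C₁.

C = κε₀A/d scales with κ, so C₂/C₁ = κ = 5.08.

C₂/C₁ ≈ 5.08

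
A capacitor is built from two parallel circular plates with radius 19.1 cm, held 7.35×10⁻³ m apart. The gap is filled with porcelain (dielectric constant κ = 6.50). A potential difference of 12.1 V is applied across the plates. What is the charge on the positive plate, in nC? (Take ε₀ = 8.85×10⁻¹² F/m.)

A = π(19.1 cm)² = 0.115 m².
C = κε₀A/d = 6.50 × 8.85×10⁻¹² × 0.115 / 7.35×10⁻³ = 8.97×10⁻¹⁰ F.
Q = CV = 8.97×10⁻¹⁰ × 12.1 = 1.09×10⁻⁸ C.

Q ≈ 10.9 nC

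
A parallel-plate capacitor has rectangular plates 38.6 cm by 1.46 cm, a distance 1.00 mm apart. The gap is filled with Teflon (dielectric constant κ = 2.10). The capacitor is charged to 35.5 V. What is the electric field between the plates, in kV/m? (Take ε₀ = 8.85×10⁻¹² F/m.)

E ≈ 35.5 kV/m

E = V/d = 35.5 / 1.00×10⁻³ = 3.55×10⁴ V/m.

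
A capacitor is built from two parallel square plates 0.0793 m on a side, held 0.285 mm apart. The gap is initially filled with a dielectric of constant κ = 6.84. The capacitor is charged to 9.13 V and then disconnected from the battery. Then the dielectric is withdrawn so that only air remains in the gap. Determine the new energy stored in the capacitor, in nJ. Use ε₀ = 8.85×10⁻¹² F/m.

381 nJ

A = (0.0793 m)² = 6.29×10⁻³ m².
Initially C₁ = κε₀A/d = 6.84 × 8.85×10⁻¹² × 6.29×10⁻³ / 2.85×10⁻⁴ = 1.34×10⁻⁹ F.
U₁ = 5.57×10⁻⁸ J.
Isolated ⇒ Q is held fixed. C₂ = 0.146 C₁ and U = Q²/(2C), so U₂/U₁ = C₁/C₂ = 6.84.
U₂ = 6.84 × 5.57×10⁻⁸ = 3.81×10⁻⁷ J.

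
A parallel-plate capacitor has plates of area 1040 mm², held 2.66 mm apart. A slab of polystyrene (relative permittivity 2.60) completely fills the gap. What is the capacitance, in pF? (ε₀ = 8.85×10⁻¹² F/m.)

9.00 pF

A = 1040 mm² = 1.04×10⁻³ m².
C = κε₀A/d = 2.60 × 8.85×10⁻¹² × 1.04×10⁻³ / 2.66×10⁻³ = 9.00×10⁻¹² F.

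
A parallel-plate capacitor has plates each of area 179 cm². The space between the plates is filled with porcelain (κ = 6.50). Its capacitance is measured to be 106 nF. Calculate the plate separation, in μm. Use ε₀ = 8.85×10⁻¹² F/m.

d ≈ 9.71 μm

A = 179 cm² = 1.79×10⁻² m².
d = κε₀A/C = 6.50 × 8.85×10⁻¹² × 1.79×10⁻² / 1.06×10⁻⁷ = 9.71×10⁻⁶ m.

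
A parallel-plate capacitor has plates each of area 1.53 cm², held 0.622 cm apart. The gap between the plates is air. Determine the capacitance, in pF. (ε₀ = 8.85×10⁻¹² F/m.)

A = 1.53 cm² = 1.53×10⁻⁴ m².
C = ε₀A/d = 8.85×10⁻¹² × 1.53×10⁻⁴ / 6.22×10⁻³ = 2.18×10⁻¹³ F.

C ≈ 0.218 pF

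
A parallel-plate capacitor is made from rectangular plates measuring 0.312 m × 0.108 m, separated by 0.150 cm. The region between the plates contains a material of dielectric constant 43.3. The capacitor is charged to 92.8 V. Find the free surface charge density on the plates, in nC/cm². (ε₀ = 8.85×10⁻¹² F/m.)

A = 0.312 × 0.108 m² = 3.37×10⁻² m².
C = κε₀A/d = 43.3 × 8.85×10⁻¹² × 3.37×10⁻² / 1.50×10⁻³ = 8.61×10⁻⁹ F.
σ = Q/A = CV/A = 8.61×10⁻⁹ × 92.8 / 3.37×10⁻² = 2.37×10⁻⁵ C/m².

2.37 nC/cm²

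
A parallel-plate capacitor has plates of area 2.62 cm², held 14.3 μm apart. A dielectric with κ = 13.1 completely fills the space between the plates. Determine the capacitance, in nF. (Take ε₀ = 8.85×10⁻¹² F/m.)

C ≈ 2.12 nF

A = 2.62 cm² = 2.62×10⁻⁴ m².
C = κε₀A/d = 13.1 × 8.85×10⁻¹² × 2.62×10⁻⁴ / 1.43×10⁻⁵ = 2.12×10⁻⁹ F.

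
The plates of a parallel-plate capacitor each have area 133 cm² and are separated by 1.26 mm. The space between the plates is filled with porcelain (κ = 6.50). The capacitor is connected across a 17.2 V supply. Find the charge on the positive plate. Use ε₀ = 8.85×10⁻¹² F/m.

A = 133 cm² = 1.33×10⁻² m².
C = κε₀A/d = 6.50 × 8.85×10⁻¹² × 1.33×10⁻² / 1.26×10⁻³ = 6.07×10⁻¹⁰ F.
Q = CV = 6.07×10⁻¹⁰ × 17.2 = 1.04×10⁻⁸ C.

Q ≈ 10.4 nC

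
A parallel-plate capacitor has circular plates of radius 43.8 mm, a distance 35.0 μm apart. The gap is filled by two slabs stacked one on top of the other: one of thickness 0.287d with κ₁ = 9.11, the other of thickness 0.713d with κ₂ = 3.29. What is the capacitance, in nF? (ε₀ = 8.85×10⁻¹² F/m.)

A = π(43.8 mm)² = 6.03×10⁻³ m².
Stacked slabs ⇒ two capacitors in series, each with the full plate area.
C₁ = κ₁ε₀A/d₁ = 9.11 × 8.85×10⁻¹² × 6.03×10⁻³ / 1.00×10⁻⁵ = 4.84×10⁻⁸ F.
C₂ = κ₂ε₀A/d₂ = 3.29 × 8.85×10⁻¹² × 6.03×10⁻³ / 2.50×10⁻⁵ = 7.03×10⁻⁹ F.
C = (1/C₁ + 1/C₂)⁻¹ = 6.14×10⁻⁹ F.

C ≈ 6.14 nF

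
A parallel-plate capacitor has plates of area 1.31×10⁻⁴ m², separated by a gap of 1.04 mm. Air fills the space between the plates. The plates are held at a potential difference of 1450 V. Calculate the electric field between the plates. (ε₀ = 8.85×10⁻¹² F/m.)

E ≈ 1.39 MV/m

E = V/d = 1450 / 1.04×10⁻³ = 1.39×10⁶ V/m.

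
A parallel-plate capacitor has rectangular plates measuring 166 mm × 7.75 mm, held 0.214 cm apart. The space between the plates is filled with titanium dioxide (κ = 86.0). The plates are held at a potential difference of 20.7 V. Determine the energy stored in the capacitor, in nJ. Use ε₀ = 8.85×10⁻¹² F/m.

U ≈ 98.0 nJ

A = 166 × 7.75 mm² = 1.29×10⁻³ m².
C = κε₀A/d = 86.0 × 8.85×10⁻¹² × 1.29×10⁻³ / 2.14×10⁻³ = 4.58×10⁻¹⁰ F.
U = ½CV² = ½ × 4.58×10⁻¹⁰ × (20.7)² = 9.80×10⁻⁸ J.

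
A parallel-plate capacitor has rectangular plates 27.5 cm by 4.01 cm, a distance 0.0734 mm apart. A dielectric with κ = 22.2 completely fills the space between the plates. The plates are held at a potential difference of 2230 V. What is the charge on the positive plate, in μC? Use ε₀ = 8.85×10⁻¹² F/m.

A = 27.5 × 4.01 cm² = 1.10×10⁻² m².
C = κε₀A/d = 22.2 × 8.85×10⁻¹² × 1.10×10⁻² / 7.34×10⁻⁵ = 2.95×10⁻⁸ F.
Q = CV = 2.95×10⁻⁸ × 2230 = 6.58×10⁻⁵ C.

65.8 μC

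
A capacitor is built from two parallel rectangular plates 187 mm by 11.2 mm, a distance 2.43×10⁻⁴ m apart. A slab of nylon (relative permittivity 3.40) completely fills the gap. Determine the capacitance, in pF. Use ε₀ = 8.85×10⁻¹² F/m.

259 pF

A = 187 × 11.2 mm² = 2.09×10⁻³ m².
C = κε₀A/d = 3.40 × 8.85×10⁻¹² × 2.09×10⁻³ / 2.43×10⁻⁴ = 2.59×10⁻¹⁰ F.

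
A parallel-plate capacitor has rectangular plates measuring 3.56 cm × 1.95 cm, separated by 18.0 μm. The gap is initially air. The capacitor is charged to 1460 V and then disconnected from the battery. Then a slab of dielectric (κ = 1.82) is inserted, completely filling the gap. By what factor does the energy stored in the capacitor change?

Isolated ⇒ Q is held fixed.
C₂ = 1.82 C₁ and U = Q²/(2C), so U₂/U₁ = C₁/C₂ = 0.549.

0.549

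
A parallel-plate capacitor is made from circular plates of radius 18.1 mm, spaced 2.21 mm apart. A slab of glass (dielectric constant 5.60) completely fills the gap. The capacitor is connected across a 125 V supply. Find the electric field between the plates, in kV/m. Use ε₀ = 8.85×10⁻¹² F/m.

E ≈ 56.6 kV/m

E = V/d = 125 / 2.21×10⁻³ = 5.66×10⁴ V/m.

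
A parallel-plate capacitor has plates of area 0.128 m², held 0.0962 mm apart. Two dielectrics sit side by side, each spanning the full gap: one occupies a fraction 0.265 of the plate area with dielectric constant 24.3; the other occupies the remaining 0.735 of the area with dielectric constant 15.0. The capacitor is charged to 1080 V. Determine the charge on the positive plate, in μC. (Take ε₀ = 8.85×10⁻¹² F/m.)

Side-by-side slabs ⇒ two capacitors in parallel, each spanning the full gap.
C₁ = κ₁ε₀A₁/d = 24.3 × 8.85×10⁻¹² × 3.39×10⁻² / 9.62×10⁻⁵ = 7.58×10⁻⁸ F.
C₂ = κ₂ε₀A₂/d = 15.0 × 8.85×10⁻¹² × 9.41×10⁻² / 9.62×10⁻⁵ = 1.30×10⁻⁷ F.
C = C₁ + C₂ = 2.06×10⁻⁷ F.
Q = CV = 2.06×10⁻⁷ × 1080 = 2.22×10⁻⁴ C.

Q ≈ 222 μC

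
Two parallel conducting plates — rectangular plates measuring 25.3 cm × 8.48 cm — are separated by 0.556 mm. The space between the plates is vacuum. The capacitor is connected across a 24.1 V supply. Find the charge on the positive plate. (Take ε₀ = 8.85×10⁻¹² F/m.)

Q ≈ 8.23 nC

A = 25.3 × 8.48 cm² = 2.15×10⁻² m².
C = ε₀A/d = 8.85×10⁻¹² × 2.15×10⁻² / 5.56×10⁻⁴ = 3.41×10⁻¹⁰ F.
Q = CV = 3.41×10⁻¹⁰ × 24.1 = 8.23×10⁻⁹ C.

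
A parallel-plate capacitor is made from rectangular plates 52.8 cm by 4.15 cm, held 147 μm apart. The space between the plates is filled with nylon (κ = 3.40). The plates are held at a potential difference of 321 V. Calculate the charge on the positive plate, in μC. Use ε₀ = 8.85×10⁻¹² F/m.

A = 52.8 × 4.15 cm² = 2.19×10⁻² m².
C = κε₀A/d = 3.40 × 8.85×10⁻¹² × 2.19×10⁻² / 1.47×10⁻⁴ = 4.49×10⁻⁹ F.
Q = CV = 4.49×10⁻⁹ × 321 = 1.44×10⁻⁶ C.

Q ≈ 1.44 μC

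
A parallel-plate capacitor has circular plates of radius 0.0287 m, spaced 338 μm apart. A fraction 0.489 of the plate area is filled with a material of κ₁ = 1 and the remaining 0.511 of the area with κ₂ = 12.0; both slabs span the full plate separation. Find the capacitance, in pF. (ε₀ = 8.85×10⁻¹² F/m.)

C ≈ 449 pF

A = π(0.0287 m)² = 2.59×10⁻³ m².
Side-by-side slabs ⇒ two capacitors in parallel, each spanning the full gap.
C₁ = κ₁ε₀A₁/d = 1.00 × 8.85×10⁻¹² × 1.27×10⁻³ / 3.38×10⁻⁴ = 3.31×10⁻¹¹ F.
C₂ = κ₂ε₀A₂/d = 12.0 × 8.85×10⁻¹² × 1.32×10⁻³ / 3.38×10⁻⁴ = 4.15×10⁻¹⁰ F.
C = C₁ + C₂ = 4.49×10⁻¹⁰ F.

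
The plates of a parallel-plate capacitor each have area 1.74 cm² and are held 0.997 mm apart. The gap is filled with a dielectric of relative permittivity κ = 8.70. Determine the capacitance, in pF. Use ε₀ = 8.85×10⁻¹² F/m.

A = 1.74 cm² = 1.74×10⁻⁴ m².
C = κε₀A/d = 8.70 × 8.85×10⁻¹² × 1.74×10⁻⁴ / 9.97×10⁻⁴ = 1.34×10⁻¹¹ F.

C ≈ 13.4 pF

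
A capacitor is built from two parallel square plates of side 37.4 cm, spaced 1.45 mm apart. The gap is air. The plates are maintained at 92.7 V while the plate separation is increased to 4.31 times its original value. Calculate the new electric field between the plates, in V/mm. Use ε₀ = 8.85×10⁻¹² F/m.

A = (37.4 cm)² = 0.140 m².
Initially C₁ = ε₀A/d = 8.85×10⁻¹² × 0.140 / 1.45×10⁻³ = 8.54×10⁻¹⁰ F.
E₁ = 6.39×10⁴ V/m.
Battery connected ⇒ V is held fixed. E = V/d, so E₂/E₁ = d₁/d₂ = 0.232.
E₂ = 0.232 × 6.39×10⁴ = 1.48×10⁴ V/m.

14.8 V/mm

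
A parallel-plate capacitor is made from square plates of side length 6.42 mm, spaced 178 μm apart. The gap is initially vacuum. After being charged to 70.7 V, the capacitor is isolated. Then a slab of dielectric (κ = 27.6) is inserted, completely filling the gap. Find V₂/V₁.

V₂/V₁ ≈ 0.0362

Isolated ⇒ Q is held fixed.
C₂ = 27.6 C₁ and V = Q/C, so V₂/V₁ = C₁/C₂ = 0.0362.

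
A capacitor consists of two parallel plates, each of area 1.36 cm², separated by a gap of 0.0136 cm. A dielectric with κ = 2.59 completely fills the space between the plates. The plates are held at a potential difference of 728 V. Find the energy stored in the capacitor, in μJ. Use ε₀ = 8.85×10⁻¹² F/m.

A = 1.36 cm² = 1.36×10⁻⁴ m².
C = κε₀A/d = 2.59 × 8.85×10⁻¹² × 1.36×10⁻⁴ / 1.36×10⁻⁴ = 2.29×10⁻¹¹ F.
U = ½CV² = ½ × 2.29×10⁻¹¹ × (728)² = 6.07×10⁻⁶ J.

U ≈ 6.07 μJ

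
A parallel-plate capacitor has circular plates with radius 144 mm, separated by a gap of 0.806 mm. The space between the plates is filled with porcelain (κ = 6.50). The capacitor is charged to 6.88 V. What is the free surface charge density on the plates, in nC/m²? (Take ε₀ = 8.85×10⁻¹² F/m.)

A = π(144 mm)² = 6.51×10⁻² m².
C = κε₀A/d = 6.50 × 8.85×10⁻¹² × 6.51×10⁻² / 8.06×10⁻⁴ = 4.65×10⁻⁹ F.
σ = Q/A = CV/A = 4.65×10⁻⁹ × 6.88 / 6.51×10⁻² = 4.91×10⁻⁷ C/m².

491 nC/m²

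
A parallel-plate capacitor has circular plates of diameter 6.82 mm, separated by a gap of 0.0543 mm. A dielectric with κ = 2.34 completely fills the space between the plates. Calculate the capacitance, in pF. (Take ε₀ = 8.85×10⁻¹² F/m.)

13.9 pF

A = π(6.82/2 mm)² = 3.65×10⁻⁵ m².
C = κε₀A/d = 2.34 × 8.85×10⁻¹² × 3.65×10⁻⁵ / 5.43×10⁻⁵ = 1.39×10⁻¹¹ F.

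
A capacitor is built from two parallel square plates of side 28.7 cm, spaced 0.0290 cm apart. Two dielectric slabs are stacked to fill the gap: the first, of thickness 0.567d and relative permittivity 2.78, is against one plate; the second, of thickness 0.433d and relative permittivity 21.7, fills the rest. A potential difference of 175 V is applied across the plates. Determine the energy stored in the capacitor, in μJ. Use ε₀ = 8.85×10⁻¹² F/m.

U ≈ 172 μJ

A = (28.7 cm)² = 8.24×10⁻² m².
Stacked slabs ⇒ two capacitors in series, each with the full plate area.
C₁ = κ₁ε₀A/d₁ = 2.78 × 8.85×10⁻¹² × 8.24×10⁻² / 1.64×10⁻⁴ = 1.23×10⁻⁸ F.
C₂ = κ₂ε₀A/d₂ = 21.7 × 8.85×10⁻¹² × 8.24×10⁻² / 1.26×10⁻⁴ = 1.26×10⁻⁷ F.
C = (1/C₁ + 1/C₂)⁻¹ = 1.12×10⁻⁸ F.
U = ½CV² = ½ × 1.12×10⁻⁸ × (175)² = 1.72×10⁻⁴ J.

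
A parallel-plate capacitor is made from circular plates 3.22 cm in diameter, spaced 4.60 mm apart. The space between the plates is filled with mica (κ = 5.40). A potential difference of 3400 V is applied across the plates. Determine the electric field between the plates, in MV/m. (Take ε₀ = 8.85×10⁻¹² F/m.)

E ≈ 0.739 MV/m

E = V/d = 3400 / 4.60×10⁻³ = 7.39×10⁵ V/m.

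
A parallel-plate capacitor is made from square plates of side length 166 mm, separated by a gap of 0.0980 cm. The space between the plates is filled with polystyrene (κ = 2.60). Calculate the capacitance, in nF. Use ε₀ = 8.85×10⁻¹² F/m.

C ≈ 0.647 nF

A = (166 mm)² = 2.76×10⁻² m².
C = κε₀A/d = 2.60 × 8.85×10⁻¹² × 2.76×10⁻² / 9.80×10⁻⁴ = 6.47×10⁻¹⁰ F.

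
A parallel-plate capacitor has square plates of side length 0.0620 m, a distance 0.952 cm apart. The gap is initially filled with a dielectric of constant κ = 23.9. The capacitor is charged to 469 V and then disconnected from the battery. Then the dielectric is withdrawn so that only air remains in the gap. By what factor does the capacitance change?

C₂/C₁ ≈ 0.0418

C = κε₀A/d scales with κ, so C₂/C₁ = 1/κ = 1/23.9 = 0.0418.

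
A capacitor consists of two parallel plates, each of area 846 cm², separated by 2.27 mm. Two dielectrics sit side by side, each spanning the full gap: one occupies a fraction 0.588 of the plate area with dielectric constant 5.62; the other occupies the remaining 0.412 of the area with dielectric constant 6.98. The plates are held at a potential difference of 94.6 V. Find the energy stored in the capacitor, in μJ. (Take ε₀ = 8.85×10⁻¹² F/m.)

9.12 μJ

A = 846 cm² = 8.46×10⁻² m².
Side-by-side slabs ⇒ two capacitors in parallel, each spanning the full gap.
C₁ = κ₁ε₀A₁/d = 5.62 × 8.85×10⁻¹² × 4.97×10⁻² / 2.27×10⁻³ = 1.09×10⁻⁹ F.
C₂ = κ₂ε₀A₂/d = 6.98 × 8.85×10⁻¹² × 3.49×10⁻² / 2.27×10⁻³ = 9.49×10⁻¹⁰ F.
C = C₁ + C₂ = 2.04×10⁻⁹ F.
U = ½CV² = ½ × 2.04×10⁻⁹ × (94.6)² = 9.12×10⁻⁶ J.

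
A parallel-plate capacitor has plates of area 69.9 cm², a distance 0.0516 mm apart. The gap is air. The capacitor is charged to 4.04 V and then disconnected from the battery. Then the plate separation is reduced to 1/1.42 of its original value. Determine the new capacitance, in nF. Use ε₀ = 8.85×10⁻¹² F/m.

A = 69.9 cm² = 6.99×10⁻³ m².
Initially C₁ = ε₀A/d = 8.85×10⁻¹² × 6.99×10⁻³ / 5.16×10⁻⁵ = 1.20×10⁻⁹ F.
C = ε₀A/d scales as 1/d, so C₂/C₁ = d₁/d₂ = 1.42.
C₂ = 1.42 × 1.20×10⁻⁹ = 1.70×10⁻⁹ F.

1.70 nF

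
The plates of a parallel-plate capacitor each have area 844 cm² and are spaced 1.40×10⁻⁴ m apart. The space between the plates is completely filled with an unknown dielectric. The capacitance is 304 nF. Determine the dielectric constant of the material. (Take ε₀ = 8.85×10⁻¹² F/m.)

κ ≈ 57.0

A = 844 cm² = 8.44×10⁻² m².
κ = Cd/(ε₀A) = 3.04×10⁻⁷ × 1.40×10⁻⁴ / (8.85×10⁻¹² × 8.44×10⁻²) = 57.0.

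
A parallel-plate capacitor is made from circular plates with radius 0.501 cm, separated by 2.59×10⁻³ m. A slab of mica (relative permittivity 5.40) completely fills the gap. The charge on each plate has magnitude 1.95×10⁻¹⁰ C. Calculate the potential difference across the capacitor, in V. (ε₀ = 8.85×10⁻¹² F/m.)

134 V

A = π(0.501 cm)² = 7.89×10⁻⁵ m².
C = κε₀A/d = 5.40 × 8.85×10⁻¹² × 7.89×10⁻⁵ / 2.59×10⁻³ = 1.45×10⁻¹² F.
V = Q/C = 1.95×10⁻¹⁰ / 1.45×10⁻¹² = 1.34×10² V.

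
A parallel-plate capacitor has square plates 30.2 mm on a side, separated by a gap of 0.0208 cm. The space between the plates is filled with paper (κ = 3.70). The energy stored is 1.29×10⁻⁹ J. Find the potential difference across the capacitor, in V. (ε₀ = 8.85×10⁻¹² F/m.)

V ≈ 4.24 V

A = (30.2 mm)² = 9.12×10⁻⁴ m².
C = κε₀A/d = 3.70 × 8.85×10⁻¹² × 9.12×10⁻⁴ / 2.08×10⁻⁴ = 1.44×10⁻¹⁰ F.
V = √(2U/C) = √(2 × 1.29×10⁻⁹ / 1.44×10⁻¹⁰) = 4.24 V.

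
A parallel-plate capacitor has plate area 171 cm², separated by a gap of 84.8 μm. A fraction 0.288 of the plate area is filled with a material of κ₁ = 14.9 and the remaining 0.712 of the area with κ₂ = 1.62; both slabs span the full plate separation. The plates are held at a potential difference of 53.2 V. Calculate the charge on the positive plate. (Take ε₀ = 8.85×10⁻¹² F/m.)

A = 171 cm² = 1.71×10⁻² m².
Side-by-side slabs ⇒ two capacitors in parallel, each spanning the full gap.
C₁ = κ₁ε₀A₁/d = 14.9 × 8.85×10⁻¹² × 4.92×10⁻³ / 8.48×10⁻⁵ = 7.66×10⁻⁹ F.
C₂ = κ₂ε₀A₂/d = 1.62 × 8.85×10⁻¹² × 1.22×10⁻² / 8.48×10⁻⁵ = 2.06×10⁻⁹ F.
C = C₁ + C₂ = 9.72×10⁻⁹ F.
Q = CV = 9.72×10⁻⁹ × 53.2 = 5.17×10⁻⁷ C.

0.517 μC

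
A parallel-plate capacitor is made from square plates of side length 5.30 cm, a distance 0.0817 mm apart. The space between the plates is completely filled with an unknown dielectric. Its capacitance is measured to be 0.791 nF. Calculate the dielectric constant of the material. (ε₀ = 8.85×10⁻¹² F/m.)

κ ≈ 2.60

A = (5.30 cm)² = 2.81×10⁻³ m².
κ = Cd/(ε₀A) = 7.91×10⁻¹⁰ × 8.17×10⁻⁵ / (8.85×10⁻¹² × 2.81×10⁻³) = 2.60.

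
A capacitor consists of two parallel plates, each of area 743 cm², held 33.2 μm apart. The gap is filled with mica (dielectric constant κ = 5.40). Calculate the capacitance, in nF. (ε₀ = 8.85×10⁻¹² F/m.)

A = 743 cm² = 7.43×10⁻² m².
C = κε₀A/d = 5.40 × 8.85×10⁻¹² × 7.43×10⁻² / 3.32×10⁻⁵ = 1.07×10⁻⁷ F.

C ≈ 107 nF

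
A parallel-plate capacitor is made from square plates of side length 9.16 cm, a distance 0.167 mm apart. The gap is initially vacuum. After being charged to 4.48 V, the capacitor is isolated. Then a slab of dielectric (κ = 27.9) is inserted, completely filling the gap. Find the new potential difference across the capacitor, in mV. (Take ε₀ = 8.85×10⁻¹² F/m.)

A = (9.16 cm)² = 8.39×10⁻³ m².
Initially C₁ = ε₀A/d = 8.85×10⁻¹² × 8.39×10⁻³ / 1.67×10⁻⁴ = 4.45×10⁻¹⁰ F.
V₁ = 4.48 V.
Isolated ⇒ Q is held fixed. C₂ = 27.9 C₁ and V = Q/C, so V₂/V₁ = C₁/C₂ = 0.0358.
V₂ = 0.0358 × 4.48 = 0.161 V.

161 mV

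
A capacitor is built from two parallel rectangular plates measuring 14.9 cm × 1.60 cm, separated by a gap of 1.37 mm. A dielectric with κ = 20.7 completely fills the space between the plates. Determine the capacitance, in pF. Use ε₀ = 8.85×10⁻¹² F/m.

C ≈ 319 pF

A = 14.9 × 1.60 cm² = 2.38×10⁻³ m².
C = κε₀A/d = 20.7 × 8.85×10⁻¹² × 2.38×10⁻³ / 1.37×10⁻³ = 3.19×10⁻¹⁰ F.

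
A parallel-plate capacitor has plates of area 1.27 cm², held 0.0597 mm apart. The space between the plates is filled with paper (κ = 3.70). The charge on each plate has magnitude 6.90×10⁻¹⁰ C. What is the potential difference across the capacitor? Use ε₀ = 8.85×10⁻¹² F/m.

V ≈ 9.91 V

A = 1.27 cm² = 1.27×10⁻⁴ m².
C = κε₀A/d = 3.70 × 8.85×10⁻¹² × 1.27×10⁻⁴ / 5.97×10⁻⁵ = 6.97×10⁻¹¹ F.
V = Q/C = 6.90×10⁻¹⁰ / 6.97×10⁻¹¹ = 9.91 V.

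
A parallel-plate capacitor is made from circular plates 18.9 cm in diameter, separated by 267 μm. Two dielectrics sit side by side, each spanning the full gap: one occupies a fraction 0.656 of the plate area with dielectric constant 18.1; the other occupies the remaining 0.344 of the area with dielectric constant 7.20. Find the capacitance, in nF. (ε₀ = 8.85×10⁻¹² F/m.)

A = π(18.9/2 cm)² = 2.81×10⁻² m².
Side-by-side slabs ⇒ two capacitors in parallel, each spanning the full gap.
C₁ = κ₁ε₀A₁/d = 18.1 × 8.85×10⁻¹² × 1.84×10⁻² / 2.67×10⁻⁴ = 1.10×10⁻⁸ F.
C₂ = κ₂ε₀A₂/d = 7.20 × 8.85×10⁻¹² × 9.65×10⁻³ / 2.67×10⁻⁴ = 2.30×10⁻⁹ F.
C = C₁ + C₂ = 1.33×10⁻⁸ F.

C ≈ 13.3 nF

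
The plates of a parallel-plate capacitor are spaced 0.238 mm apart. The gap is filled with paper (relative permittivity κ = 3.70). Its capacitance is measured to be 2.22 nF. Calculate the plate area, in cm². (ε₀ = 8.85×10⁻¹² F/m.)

A = Cd/(κε₀) = 2.22×10⁻⁹ × 2.38×10⁻⁴ / (3.70 × 8.85×10⁻¹²) = 1.61×10⁻² m².

161 cm²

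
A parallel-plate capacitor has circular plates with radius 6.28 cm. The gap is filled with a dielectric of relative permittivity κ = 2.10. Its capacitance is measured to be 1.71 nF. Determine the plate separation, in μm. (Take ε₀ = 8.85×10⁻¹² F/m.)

A = π(6.28 cm)² = 1.24×10⁻² m².
d = κε₀A/C = 2.10 × 8.85×10⁻¹² × 1.24×10⁻² / 1.71×10⁻⁹ = 1.35×10⁻⁴ m.

135 μm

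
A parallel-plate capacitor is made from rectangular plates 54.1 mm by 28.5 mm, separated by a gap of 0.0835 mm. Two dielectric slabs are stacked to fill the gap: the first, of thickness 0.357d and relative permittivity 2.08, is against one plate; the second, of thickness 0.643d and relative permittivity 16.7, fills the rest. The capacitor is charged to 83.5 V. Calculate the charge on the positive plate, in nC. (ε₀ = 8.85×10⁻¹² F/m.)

A = 54.1 × 28.5 mm² = 1.54×10⁻³ m².
Stacked slabs ⇒ two capacitors in series, each with the full plate area.
C₁ = κ₁ε₀A/d₁ = 2.08 × 8.85×10⁻¹² × 1.54×10⁻³ / 2.98×10⁻⁵ = 9.52×10⁻¹⁰ F.
C₂ = κ₂ε₀A/d₂ = 16.7 × 8.85×10⁻¹² × 1.54×10⁻³ / 5.37×10⁻⁵ = 4.24×10⁻⁹ F.
C = (1/C₁ + 1/C₂)⁻¹ = 7.78×10⁻¹⁰ F.
Q = CV = 7.78×10⁻¹⁰ × 83.5 = 6.49×10⁻⁸ C.

64.9 nC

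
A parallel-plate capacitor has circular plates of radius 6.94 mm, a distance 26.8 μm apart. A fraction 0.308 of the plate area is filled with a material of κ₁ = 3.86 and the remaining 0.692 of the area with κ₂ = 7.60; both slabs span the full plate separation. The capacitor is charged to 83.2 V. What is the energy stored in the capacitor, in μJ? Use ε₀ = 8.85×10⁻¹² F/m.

A = π(6.94 mm)² = 1.51×10⁻⁴ m².
Side-by-side slabs ⇒ two capacitors in parallel, each spanning the full gap.
C₁ = κ₁ε₀A₁/d = 3.86 × 8.85×10⁻¹² × 4.66×10⁻⁵ / 2.68×10⁻⁵ = 5.94×10⁻¹¹ F.
C₂ = κ₂ε₀A₂/d = 7.60 × 8.85×10⁻¹² × 1.05×10⁻⁴ / 2.68×10⁻⁵ = 2.63×10⁻¹⁰ F.
C = C₁ + C₂ = 3.22×10⁻¹⁰ F.
U = ½CV² = ½ × 3.22×10⁻¹⁰ × (83.2)² = 1.12×10⁻⁶ J.

1.12 μJ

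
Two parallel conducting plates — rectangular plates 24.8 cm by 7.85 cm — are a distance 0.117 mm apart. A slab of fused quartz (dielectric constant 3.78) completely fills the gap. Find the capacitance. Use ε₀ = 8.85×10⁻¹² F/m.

C ≈ 5.57 nF

A = 24.8 × 7.85 cm² = 1.95×10⁻² m².
C = κε₀A/d = 3.78 × 8.85×10⁻¹² × 1.95×10⁻² / 1.17×10⁻⁴ = 5.57×10⁻⁹ F.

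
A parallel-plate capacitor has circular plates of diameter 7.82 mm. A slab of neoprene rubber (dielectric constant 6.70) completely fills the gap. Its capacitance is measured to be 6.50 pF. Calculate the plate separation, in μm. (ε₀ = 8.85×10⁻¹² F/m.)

A = π(7.82/2 mm)² = 4.80×10⁻⁵ m².
d = κε₀A/C = 6.70 × 8.85×10⁻¹² × 4.80×10⁻⁵ / 6.50×10⁻¹² = 4.38×10⁻⁴ m.

438 μm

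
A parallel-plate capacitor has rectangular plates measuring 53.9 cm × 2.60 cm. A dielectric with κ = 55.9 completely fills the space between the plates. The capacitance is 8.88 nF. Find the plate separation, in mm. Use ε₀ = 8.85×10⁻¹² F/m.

A = 53.9 × 2.60 cm² = 1.40×10⁻² m².
d = κε₀A/C = 55.9 × 8.85×10⁻¹² × 1.40×10⁻² / 8.88×10⁻⁹ = 7.81×10⁻⁴ m.

0.781 mm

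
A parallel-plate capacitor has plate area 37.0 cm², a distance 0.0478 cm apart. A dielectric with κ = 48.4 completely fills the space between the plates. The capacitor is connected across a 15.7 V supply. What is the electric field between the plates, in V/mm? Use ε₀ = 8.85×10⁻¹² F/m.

E ≈ 32.8 V/mm

E = V/d = 15.7 / 4.78×10⁻⁴ = 3.28×10⁴ V/m.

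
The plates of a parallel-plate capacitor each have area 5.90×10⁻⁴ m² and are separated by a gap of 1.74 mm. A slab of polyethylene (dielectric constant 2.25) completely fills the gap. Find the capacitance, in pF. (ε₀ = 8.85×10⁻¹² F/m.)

C = κε₀A/d = 2.25 × 8.85×10⁻¹² × 5.90×10⁻⁴ / 1.74×10⁻³ = 6.75×10⁻¹² F.

6.75 pF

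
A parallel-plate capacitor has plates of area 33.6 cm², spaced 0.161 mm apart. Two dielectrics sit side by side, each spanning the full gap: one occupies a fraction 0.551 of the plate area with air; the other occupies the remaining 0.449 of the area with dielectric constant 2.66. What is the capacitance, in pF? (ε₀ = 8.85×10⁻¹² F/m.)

A = 33.6 cm² = 3.36×10⁻³ m².
Side-by-side slabs ⇒ two capacitors in parallel, each spanning the full gap.
C₁ = κ₁ε₀A₁/d = 1.00 × 8.85×10⁻¹² × 1.85×10⁻³ / 1.61×10⁻⁴ = 1.02×10⁻¹⁰ F.
C₂ = κ₂ε₀A₂/d = 2.66 × 8.85×10⁻¹² × 1.51×10⁻³ / 1.61×10⁻⁴ = 2.21×10⁻¹⁰ F.
C = C₁ + C₂ = 3.22×10⁻¹⁰ F.

C ≈ 322 pF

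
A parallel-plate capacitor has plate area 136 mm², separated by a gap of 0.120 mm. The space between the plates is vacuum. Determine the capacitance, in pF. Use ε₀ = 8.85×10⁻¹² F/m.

10.0 pF

A = 136 mm² = 1.36×10⁻⁴ m².
C = ε₀A/d = 8.85×10⁻¹² × 1.36×10⁻⁴ / 1.20×10⁻⁴ = 1.00×10⁻¹¹ F.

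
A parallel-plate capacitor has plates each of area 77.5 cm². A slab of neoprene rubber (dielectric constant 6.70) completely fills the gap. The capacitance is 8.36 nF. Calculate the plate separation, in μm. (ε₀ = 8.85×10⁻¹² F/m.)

55.0 μm

A = 77.5 cm² = 7.75×10⁻³ m².
d = κε₀A/C = 6.70 × 8.85×10⁻¹² × 7.75×10⁻³ / 8.36×10⁻⁹ = 5.50×10⁻⁵ m.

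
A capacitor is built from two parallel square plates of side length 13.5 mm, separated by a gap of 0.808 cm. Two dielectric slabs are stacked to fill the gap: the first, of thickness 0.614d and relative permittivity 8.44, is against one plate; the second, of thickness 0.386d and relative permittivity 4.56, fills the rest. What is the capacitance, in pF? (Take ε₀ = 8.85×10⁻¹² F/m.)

1.27 pF

A = (13.5 mm)² = 1.82×10⁻⁴ m².
Stacked slabs ⇒ two capacitors in series, each with the full plate area.
C₁ = κ₁ε₀A/d₁ = 8.44 × 8.85×10⁻¹² × 1.82×10⁻⁴ / 4.96×10⁻³ = 2.74×10⁻¹² F.
C₂ = κ₂ε₀A/d₂ = 4.56 × 8.85×10⁻¹² × 1.82×10⁻⁴ / 3.12×10⁻³ = 2.36×10⁻¹² F.
C = (1/C₁ + 1/C₂)⁻¹ = 1.27×10⁻¹² F.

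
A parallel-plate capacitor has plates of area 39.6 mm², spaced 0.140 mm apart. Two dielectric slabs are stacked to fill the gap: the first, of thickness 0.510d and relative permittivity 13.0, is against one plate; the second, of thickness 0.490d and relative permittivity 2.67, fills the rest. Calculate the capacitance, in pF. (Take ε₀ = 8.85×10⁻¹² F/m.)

11.2 pF

A = 39.6 mm² = 3.96×10⁻⁵ m².
Stacked slabs ⇒ two capacitors in series, each with the full plate area.
C₁ = κ₁ε₀A/d₁ = 13.0 × 8.85×10⁻¹² × 3.96×10⁻⁵ / 7.14×10⁻⁵ = 6.38×10⁻¹¹ F.
C₂ = κ₂ε₀A/d₂ = 2.67 × 8.85×10⁻¹² × 3.96×10⁻⁵ / 6.86×10⁻⁵ = 1.36×10⁻¹¹ F.
C = (1/C₁ + 1/C₂)⁻¹ = 1.12×10⁻¹¹ F.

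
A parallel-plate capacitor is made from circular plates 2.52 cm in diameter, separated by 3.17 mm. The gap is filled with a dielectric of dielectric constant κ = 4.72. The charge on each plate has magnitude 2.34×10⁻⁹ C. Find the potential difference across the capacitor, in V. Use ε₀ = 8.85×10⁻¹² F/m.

356 V

A = π(2.52/2 cm)² = 4.99×10⁻⁴ m².
C = κε₀A/d = 4.72 × 8.85×10⁻¹² × 4.99×10⁻⁴ / 3.17×10⁻³ = 6.57×10⁻¹² F.
V = Q/C = 2.34×10⁻⁹ / 6.57×10⁻¹² = 3.56×10² V.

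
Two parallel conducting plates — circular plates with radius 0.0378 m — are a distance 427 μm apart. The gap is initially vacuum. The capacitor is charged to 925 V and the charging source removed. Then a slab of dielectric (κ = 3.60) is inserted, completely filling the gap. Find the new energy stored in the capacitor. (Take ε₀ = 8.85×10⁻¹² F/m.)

11.1 μJ

A = π(0.0378 m)² = 4.49×10⁻³ m².
Initially C₁ = ε₀A/d = 8.85×10⁻¹² × 4.49×10⁻³ / 4.27×10⁻⁴ = 9.30×10⁻¹¹ F.
U₁ = 3.98×10⁻⁵ J.
Isolated ⇒ Q is held fixed. C₂ = 3.60 C₁ and U = Q²/(2C), so U₂/U₁ = C₁/C₂ = 0.278.
U₂ = 0.278 × 3.98×10⁻⁵ = 1.11×10⁻⁵ J.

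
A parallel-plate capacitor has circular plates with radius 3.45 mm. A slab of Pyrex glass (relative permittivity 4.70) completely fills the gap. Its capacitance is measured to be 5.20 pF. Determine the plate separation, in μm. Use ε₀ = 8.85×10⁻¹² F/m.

d ≈ 299 μm

A = π(3.45 mm)² = 3.74×10⁻⁵ m².
d = κε₀A/C = 4.70 × 8.85×10⁻¹² × 3.74×10⁻⁵ / 5.20×10⁻¹² = 2.99×10⁻⁴ m.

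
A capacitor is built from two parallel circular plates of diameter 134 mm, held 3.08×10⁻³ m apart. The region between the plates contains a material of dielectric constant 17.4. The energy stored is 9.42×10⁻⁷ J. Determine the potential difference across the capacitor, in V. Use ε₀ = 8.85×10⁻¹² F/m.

V ≈ 51.7 V

A = π(134/2 mm)² = 1.41×10⁻² m².
C = κε₀A/d = 17.4 × 8.85×10⁻¹² × 1.41×10⁻² / 3.08×10⁻³ = 7.05×10⁻¹⁰ F.
V = √(2U/C) = √(2 × 9.42×10⁻⁷ / 7.05×10⁻¹⁰) = 51.7 V.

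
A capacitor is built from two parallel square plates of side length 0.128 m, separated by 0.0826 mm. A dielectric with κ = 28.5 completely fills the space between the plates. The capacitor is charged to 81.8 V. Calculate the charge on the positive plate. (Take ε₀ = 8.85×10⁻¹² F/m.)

4.09 μC

A = (0.128 m)² = 1.64×10⁻² m².
C = κε₀A/d = 28.5 × 8.85×10⁻¹² × 1.64×10⁻² / 8.26×10⁻⁵ = 5.00×10⁻⁸ F.
Q = CV = 5.00×10⁻⁸ × 81.8 = 4.09×10⁻⁶ C.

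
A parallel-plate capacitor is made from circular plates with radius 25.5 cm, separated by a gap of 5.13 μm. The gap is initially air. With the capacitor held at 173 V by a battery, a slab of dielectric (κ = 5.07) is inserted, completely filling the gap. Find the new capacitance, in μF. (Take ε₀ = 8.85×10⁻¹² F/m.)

C ≈ 1.79 μF

A = π(25.5 cm)² = 0.204 m².
Initially C₁ = ε₀A/d = 8.85×10⁻¹² × 0.204 / 5.13×10⁻⁶ = 3.52×10⁻⁷ F.
C = κε₀A/d scales with κ, so C₂/C₁ = κ = 5.07.
C₂ = 5.07 × 3.52×10⁻⁷ = 1.79×10⁻⁶ F.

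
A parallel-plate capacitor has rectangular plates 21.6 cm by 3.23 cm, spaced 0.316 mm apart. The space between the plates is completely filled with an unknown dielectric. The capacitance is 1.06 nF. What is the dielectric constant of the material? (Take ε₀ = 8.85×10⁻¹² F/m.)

A = 21.6 × 3.23 cm² = 6.98×10⁻³ m².
κ = Cd/(ε₀A) = 1.06×10⁻⁹ × 3.16×10⁻⁴ / (8.85×10⁻¹² × 6.98×10⁻³) = 5.42.

κ ≈ 5.42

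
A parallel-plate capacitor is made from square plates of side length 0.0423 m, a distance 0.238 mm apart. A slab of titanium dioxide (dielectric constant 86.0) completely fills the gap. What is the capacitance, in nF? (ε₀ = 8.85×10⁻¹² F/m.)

A = (0.0423 m)² = 1.79×10⁻³ m².
C = κε₀A/d = 86.0 × 8.85×10⁻¹² × 1.79×10⁻³ / 2.38×10⁻⁴ = 5.72×10⁻⁹ F.

C ≈ 5.72 nF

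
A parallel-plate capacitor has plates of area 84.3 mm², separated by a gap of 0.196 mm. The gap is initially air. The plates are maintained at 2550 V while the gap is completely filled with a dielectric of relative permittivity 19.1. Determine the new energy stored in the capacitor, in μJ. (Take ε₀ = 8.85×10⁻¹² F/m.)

236 μJ

A = 84.3 mm² = 8.43×10⁻⁵ m².
Initially C₁ = ε₀A/d = 8.85×10⁻¹² × 8.43×10⁻⁵ / 1.96×10⁻⁴ = 3.81×10⁻¹² F.
U₁ = 1.24×10⁻⁵ J.
Battery connected ⇒ V is held fixed. C₂ = 19.1 C₁ and U = ½CV², so U₂/U₁ = C₂/C₁ = 19.1.
U₂ = 19.1 × 1.24×10⁻⁵ = 2.36×10⁻⁴ J.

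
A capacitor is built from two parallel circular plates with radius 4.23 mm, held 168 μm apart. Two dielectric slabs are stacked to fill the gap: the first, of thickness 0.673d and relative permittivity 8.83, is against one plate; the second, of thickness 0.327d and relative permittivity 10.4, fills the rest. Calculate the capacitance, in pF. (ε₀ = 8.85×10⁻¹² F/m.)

A = π(4.23 mm)² = 5.62×10⁻⁵ m².
Stacked slabs ⇒ two capacitors in series, each with the full plate area.
C₁ = κ₁ε₀A/d₁ = 8.83 × 8.85×10⁻¹² × 5.62×10⁻⁵ / 1.13×10⁻⁴ = 3.89×10⁻¹¹ F.
C₂ = κ₂ε₀A/d₂ = 10.4 × 8.85×10⁻¹² × 5.62×10⁻⁵ / 5.49×10⁻⁵ = 9.42×10⁻¹¹ F.
C = (1/C₁ + 1/C₂)⁻¹ = 2.75×10⁻¹¹ F.

C ≈ 27.5 pF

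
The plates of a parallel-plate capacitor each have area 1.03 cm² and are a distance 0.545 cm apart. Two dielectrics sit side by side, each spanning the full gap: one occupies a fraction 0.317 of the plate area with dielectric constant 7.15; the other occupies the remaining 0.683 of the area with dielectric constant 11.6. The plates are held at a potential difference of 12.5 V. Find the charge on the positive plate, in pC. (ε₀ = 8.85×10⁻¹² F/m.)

A = 1.03 cm² = 1.03×10⁻⁴ m².
Side-by-side slabs ⇒ two capacitors in parallel, each spanning the full gap.
C₁ = κ₁ε₀A₁/d = 7.15 × 8.85×10⁻¹² × 3.27×10⁻⁵ / 5.45×10⁻³ = 3.79×10⁻¹³ F.
C₂ = κ₂ε₀A₂/d = 11.6 × 8.85×10⁻¹² × 7.03×10⁻⁵ / 5.45×10⁻³ = 1.33×10⁻¹² F.
C = C₁ + C₂ = 1.70×10⁻¹² F.
Q = CV = 1.70×10⁻¹² × 12.5 = 2.13×10⁻¹¹ C.

Q ≈ 21.3 pC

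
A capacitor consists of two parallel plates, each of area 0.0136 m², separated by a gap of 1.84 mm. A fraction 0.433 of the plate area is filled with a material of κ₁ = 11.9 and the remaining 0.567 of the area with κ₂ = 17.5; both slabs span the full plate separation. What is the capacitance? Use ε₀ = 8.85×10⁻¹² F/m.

Side-by-side slabs ⇒ two capacitors in parallel, each spanning the full gap.
C₁ = κ₁ε₀A₁/d = 11.9 × 8.85×10⁻¹² × 5.89×10⁻³ / 1.84×10⁻³ = 3.37×10⁻¹⁰ F.
C₂ = κ₂ε₀A₂/d = 17.5 × 8.85×10⁻¹² × 7.71×10⁻³ / 1.84×10⁻³ = 6.49×10⁻¹⁰ F.
C = C₁ + C₂ = 9.86×10⁻¹⁰ F.

C ≈ 0.986 nF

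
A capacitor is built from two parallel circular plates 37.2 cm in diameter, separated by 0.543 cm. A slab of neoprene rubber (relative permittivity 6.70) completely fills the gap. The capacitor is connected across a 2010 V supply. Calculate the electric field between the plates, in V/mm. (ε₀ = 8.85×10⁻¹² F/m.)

370 V/mm

E = V/d = 2010 / 5.43×10⁻³ = 3.70×10⁵ V/m.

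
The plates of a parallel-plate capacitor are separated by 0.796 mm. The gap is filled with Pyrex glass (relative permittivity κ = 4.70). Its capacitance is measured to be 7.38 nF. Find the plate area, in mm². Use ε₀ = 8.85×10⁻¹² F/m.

A = Cd/(κε₀) = 7.38×10⁻⁹ × 7.96×10⁻⁴ / (4.70 × 8.85×10⁻¹²) = 0.141 m².

1.41×10⁵ mm²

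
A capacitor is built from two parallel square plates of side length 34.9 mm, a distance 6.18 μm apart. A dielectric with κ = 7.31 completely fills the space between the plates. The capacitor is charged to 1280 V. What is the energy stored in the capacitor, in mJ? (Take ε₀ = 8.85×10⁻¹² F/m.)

A = (34.9 mm)² = 1.22×10⁻³ m².
C = κε₀A/d = 7.31 × 8.85×10⁻¹² × 1.22×10⁻³ / 6.18×10⁻⁶ = 1.28×10⁻⁸ F.
U = ½CV² = ½ × 1.28×10⁻⁸ × (1280)² = 1.04×10⁻² J.

U ≈ 10.4 mJ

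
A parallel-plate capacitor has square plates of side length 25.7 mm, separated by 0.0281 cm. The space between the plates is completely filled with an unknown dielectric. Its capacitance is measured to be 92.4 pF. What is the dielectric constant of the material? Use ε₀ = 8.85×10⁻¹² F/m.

κ ≈ 4.44

A = (25.7 mm)² = 6.60×10⁻⁴ m².
κ = Cd/(ε₀A) = 9.24×10⁻¹¹ × 2.81×10⁻⁴ / (8.85×10⁻¹² × 6.60×10⁻⁴) = 4.44.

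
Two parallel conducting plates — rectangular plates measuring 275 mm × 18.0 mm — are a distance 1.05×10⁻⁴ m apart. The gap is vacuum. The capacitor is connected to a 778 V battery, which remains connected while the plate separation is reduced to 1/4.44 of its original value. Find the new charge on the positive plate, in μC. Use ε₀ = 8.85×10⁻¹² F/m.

1.44 μC

A = 275 × 18.0 mm² = 4.95×10⁻³ m².
Initially C₁ = ε₀A/d = 8.85×10⁻¹² × 4.95×10⁻³ / 1.05×10⁻⁴ = 4.17×10⁻¹⁰ F.
Q₁ = 3.25×10⁻⁷ C.
Battery connected ⇒ V is held fixed. C₂ = 4.44 C₁ and Q = CV, so Q₂/Q₁ = C₂/C₁ = 4.44.
Q₂ = 4.44 × 3.25×10⁻⁷ = 1.44×10⁻⁶ C.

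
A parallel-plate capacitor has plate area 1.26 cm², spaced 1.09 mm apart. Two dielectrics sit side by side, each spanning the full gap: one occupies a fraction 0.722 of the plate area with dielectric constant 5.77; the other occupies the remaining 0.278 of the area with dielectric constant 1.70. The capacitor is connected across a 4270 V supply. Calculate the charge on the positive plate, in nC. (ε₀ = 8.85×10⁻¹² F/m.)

A = 1.26 cm² = 1.26×10⁻⁴ m².
Side-by-side slabs ⇒ two capacitors in parallel, each spanning the full gap.
C₁ = κ₁ε₀A₁/d = 5.77 × 8.85×10⁻¹² × 9.10×10⁻⁵ / 1.09×10⁻³ = 4.26×10⁻¹² F.
C₂ = κ₂ε₀A₂/d = 1.70 × 8.85×10⁻¹² × 3.50×10⁻⁵ / 1.09×10⁻³ = 4.83×10⁻¹³ F.
C = C₁ + C₂ = 4.75×10⁻¹² F.
Q = CV = 4.75×10⁻¹² × 4270 = 2.03×10⁻⁸ C.

20.3 nC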